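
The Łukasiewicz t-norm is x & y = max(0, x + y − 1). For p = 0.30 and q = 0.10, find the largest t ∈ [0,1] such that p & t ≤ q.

0.80

The residuum of the Łukasiewicz t-norm gives the supremum: min(1, 1 − 0.30 + 0.10).
1 − 0.30 + 0.10 = 0.80, so t = min(1, 0.80) = 0.80.
Check: 0.30 & 0.80 = max(0, 0.10) = 0.10 ≤ 0.10.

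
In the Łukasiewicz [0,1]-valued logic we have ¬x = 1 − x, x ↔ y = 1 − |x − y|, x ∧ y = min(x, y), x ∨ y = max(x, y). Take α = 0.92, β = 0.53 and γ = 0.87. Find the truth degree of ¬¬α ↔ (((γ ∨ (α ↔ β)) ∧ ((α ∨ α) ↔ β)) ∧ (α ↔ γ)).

0.69

¬α = 1 − 0.92 = 0.08
¬¬α = 1 − 0.08 = 0.92
α ↔ β = 1 − |0.92 − 0.53| = 1 − 0.39 = 0.61
γ ∨ (α ↔ β) = max(0.87, 0.61) = 0.87
α ∨ α = max(0.92, 0.92) = 0.92
(α ∨ α) ↔ β = 1 − |0.92 − 0.53| = 1 − 0.39 = 0.61
(γ ∨ (α ↔ β)) ∧ ((α ∨ α) ↔ β) = min(0.87, 0.61) = 0.61
α ↔ γ = 1 − |0.92 − 0.87| = 1 − 0.05 = 0.95
((γ ∨ (α ↔ β)) ∧ ((α ∨ α) ↔ β)) ∧ (α ↔ γ) = min(0.61, 0.95) = 0.61
¬¬α ↔ (((γ ∨ (α ↔ β)) ∧ ((α ∨ α) ↔ β)) ∧ (α ↔ γ)) = 1 − |0.92 − 0.61| = 1 − 0.31 = 0.69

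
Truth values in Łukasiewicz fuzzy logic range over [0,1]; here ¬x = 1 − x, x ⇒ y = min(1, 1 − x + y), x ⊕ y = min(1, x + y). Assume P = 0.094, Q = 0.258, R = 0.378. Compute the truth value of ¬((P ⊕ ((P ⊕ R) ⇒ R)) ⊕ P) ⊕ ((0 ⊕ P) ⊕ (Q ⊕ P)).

P ⊕ R = min(1, 0.094 + 0.378) = min(1, 0.472) = 0.472
(P ⊕ R) ⇒ R = min(1, 1 − 0.472 + 0.378) = min(1, 0.906) = 0.906
P ⊕ ((P ⊕ R) ⇒ R) = min(1, 0.094 + 0.906) = min(1, 1.000) = 1.000
(P ⊕ ((P ⊕ R) ⇒ R)) ⊕ P = min(1, 1.000 + 0.094) = min(1, 1.094) = 1.000
¬((P ⊕ ((P ⊕ R) ⇒ R)) ⊕ P) = 1 − 1.000 = 0.000
0 ⊕ P = min(1, 0.000 + 0.094) = min(1, 0.094) = 0.094
Q ⊕ P = min(1, 0.258 + 0.094) = min(1, 0.352) = 0.352
(0 ⊕ P) ⊕ (Q ⊕ P) = min(1, 0.094 + 0.352) = min(1, 0.446) = 0.446
¬((P ⊕ ((P ⊕ R) ⇒ R)) ⊕ P) ⊕ ((0 ⊕ P) ⊕ (Q ⊕ P)) = min(1, 0.000 + 0.446) = min(1, 0.446) = 0.446

0.446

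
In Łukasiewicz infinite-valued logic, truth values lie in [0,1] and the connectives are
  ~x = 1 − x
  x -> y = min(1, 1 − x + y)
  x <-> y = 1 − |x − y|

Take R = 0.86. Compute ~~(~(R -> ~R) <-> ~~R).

0.86

~R = 1 − 0.86 = 0.14
R -> ~R = min(1, 1 − 0.86 + 0.14) = min(1, 0.28) = 0.28
~(R -> ~R) = 1 − 0.28 = 0.72
~~R = 1 − 0.14 = 0.86
~(R -> ~R) <-> ~~R = 1 − |0.72 − 0.86| = 1 − 0.14 = 0.86
~(~(R -> ~R) <-> ~~R) = 1 − 0.86 = 0.14
~~(~(R -> ~R) <-> ~~R) = 1 − 0.14 = 0.86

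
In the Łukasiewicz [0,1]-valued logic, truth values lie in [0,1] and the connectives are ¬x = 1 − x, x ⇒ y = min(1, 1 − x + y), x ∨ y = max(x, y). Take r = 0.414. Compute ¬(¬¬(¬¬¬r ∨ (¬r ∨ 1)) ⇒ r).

0.586

¬r = 1 − 0.414 = 0.586
¬¬r = 1 − 0.586 = 0.414
¬¬¬r = 1 − 0.414 = 0.586
¬r ∨ 1 = max(0.586, 1.000) = 1.000
¬¬¬r ∨ (¬r ∨ 1) = max(0.586, 1.000) = 1.000
¬(¬¬¬r ∨ (¬r ∨ 1)) = 1 − 1.000 = 0.000
¬¬(¬¬¬r ∨ (¬r ∨ 1)) = 1 − 0.000 = 1.000
¬¬(¬¬¬r ∨ (¬r ∨ 1)) ⇒ r = min(1, 1 − 1.000 + 0.414) = min(1, 0.414) = 0.414
¬(¬¬(¬¬¬r ∨ (¬r ∨ 1)) ⇒ r) = 1 − 0.414 = 0.586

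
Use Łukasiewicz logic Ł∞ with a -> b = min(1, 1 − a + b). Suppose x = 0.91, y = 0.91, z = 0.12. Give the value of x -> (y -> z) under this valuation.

y -> z = min(1, 1 − 0.91 + 0.12) = min(1, 0.21) = 0.21
x -> (y -> z) = min(1, 1 − 0.91 + 0.21) = min(1, 0.30) = 0.30

0.30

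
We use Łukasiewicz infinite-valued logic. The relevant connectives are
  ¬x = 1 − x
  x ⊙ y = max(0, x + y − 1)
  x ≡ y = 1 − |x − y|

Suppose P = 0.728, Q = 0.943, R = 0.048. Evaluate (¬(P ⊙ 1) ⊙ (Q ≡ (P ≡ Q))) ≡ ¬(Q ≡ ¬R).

P ⊙ 1 = max(0, 0.728 + 1.000 − 1) = max(0, 0.728) = 0.728
¬(P ⊙ 1) = 1 − 0.728 = 0.272
P ≡ Q = 1 − |0.728 − 0.943| = 1 − 0.215 = 0.785
Q ≡ (P ≡ Q) = 1 − |0.943 − 0.785| = 1 − 0.158 = 0.842
¬(P ⊙ 1) ⊙ (Q ≡ (P ≡ Q)) = max(0, 0.272 + 0.842 − 1) = max(0, 0.114) = 0.114
¬R = 1 − 0.048 = 0.952
Q ≡ ¬R = 1 − |0.943 − 0.952| = 1 − 0.009 = 0.991
¬(Q ≡ ¬R) = 1 − 0.991 = 0.009
(¬(P ⊙ 1) ⊙ (Q ≡ (P ≡ Q))) ≡ ¬(Q ≡ ¬R) = 1 − |0.114 − 0.009| = 1 − 0.105 = 0.895

0.895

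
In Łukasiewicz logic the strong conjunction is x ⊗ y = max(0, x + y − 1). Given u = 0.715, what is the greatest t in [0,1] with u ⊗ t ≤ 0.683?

0.968

The residuum of the Łukasiewicz t-norm gives the supremum: min(1, 1 − 0.715 + 0.683).
1 − 0.715 + 0.683 = 0.968, so t = min(1, 0.968) = 0.968.
Check: 0.715 ⊗ 0.968 = max(0, 0.683) = 0.683 ≤ 0.683.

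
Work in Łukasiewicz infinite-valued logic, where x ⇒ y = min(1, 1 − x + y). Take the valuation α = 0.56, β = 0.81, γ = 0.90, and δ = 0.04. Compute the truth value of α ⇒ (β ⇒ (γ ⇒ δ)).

γ ⇒ δ = min(1, 1 − 0.90 + 0.04) = min(1, 0.14) = 0.14
β ⇒ (γ ⇒ δ) = min(1, 1 − 0.81 + 0.14) = min(1, 0.33) = 0.33
α ⇒ (β ⇒ (γ ⇒ δ)) = min(1, 1 − 0.56 + 0.33) = min(1, 0.77) = 0.77

0.77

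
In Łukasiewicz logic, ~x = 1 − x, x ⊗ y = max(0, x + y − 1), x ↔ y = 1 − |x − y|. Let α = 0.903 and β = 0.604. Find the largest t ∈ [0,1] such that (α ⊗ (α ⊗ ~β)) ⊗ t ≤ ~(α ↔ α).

~β = 1 − 0.604 = 0.396
α ⊗ ~β = max(0, 0.903 + 0.396 − 1) = max(0, 0.299) = 0.299
α ⊗ (α ⊗ ~β) = max(0, 0.903 + 0.299 − 1) = max(0, 0.202) = 0.202
So the left factor is α ⊗ (α ⊗ ~β) = 0.202.
α ↔ α = 1 − |0.903 − 0.903| = 1 − 0.000 = 1.000
~(α ↔ α) = 1 − 1.000 = 0.000
So the right-hand bound is ~(α ↔ α) = 0.000.
The residuum of the Łukasiewicz t-norm gives the supremum: min(1, 1 − 0.202 + 0.000).
1 − 0.202 + 0.000 = 0.798, so t = min(1, 0.798) = 0.798.
Check: 0.202 ⊗ 0.798 = max(0, 0.000) = 0.000 ≤ 0.000.

0.798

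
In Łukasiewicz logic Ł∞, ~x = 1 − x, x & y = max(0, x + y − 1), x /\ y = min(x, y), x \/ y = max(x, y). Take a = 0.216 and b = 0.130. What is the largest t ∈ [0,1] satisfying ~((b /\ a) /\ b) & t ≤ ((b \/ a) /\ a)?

0.346

b /\ a = min(0.130, 0.216) = 0.130
(b /\ a) /\ b = min(0.130, 0.130) = 0.130
~((b /\ a) /\ b) = 1 − 0.130 = 0.870
So the left factor is ~((b /\ a) /\ b) = 0.870.
b \/ a = max(0.130, 0.216) = 0.216
(b \/ a) /\ a = min(0.216, 0.216) = 0.216
So the right-hand bound is (b \/ a) /\ a = 0.216.
The residuum of the Łukasiewicz t-norm gives the supremum: min(1, 1 − 0.870 + 0.216).
1 − 0.870 + 0.216 = 0.346, so t = min(1, 0.346) = 0.346.
Check: 0.870 & 0.346 = max(0, 0.216) = 0.216 ≤ 0.216.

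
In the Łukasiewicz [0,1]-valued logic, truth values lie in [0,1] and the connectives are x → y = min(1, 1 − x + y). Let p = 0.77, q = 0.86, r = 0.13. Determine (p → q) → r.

0.13

p → q = min(1, 1 − 0.77 + 0.86) = min(1, 1.09) = 1.00
(p → q) → r = min(1, 1 − 1.00 + 0.13) = min(1, 0.13) = 0.13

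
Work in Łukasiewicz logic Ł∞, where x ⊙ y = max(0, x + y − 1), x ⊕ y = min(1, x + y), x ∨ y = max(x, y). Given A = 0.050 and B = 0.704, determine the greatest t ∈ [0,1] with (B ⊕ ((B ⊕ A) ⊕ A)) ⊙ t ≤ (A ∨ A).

0.050

B ⊕ A = min(1, 0.704 + 0.050) = min(1, 0.754) = 0.754
(B ⊕ A) ⊕ A = min(1, 0.754 + 0.050) = min(1, 0.804) = 0.804
B ⊕ ((B ⊕ A) ⊕ A) = min(1, 0.704 + 0.804) = min(1, 1.508) = 1.000
So the left factor is B ⊕ ((B ⊕ A) ⊕ A) = 1.000.
A ∨ A = max(0.050, 0.050) = 0.050
So the right-hand bound is A ∨ A = 0.050.
The residuum of the Łukasiewicz t-norm gives the supremum: min(1, 1 − 1.000 + 0.050).
1 − 1.000 + 0.050 = 0.050, so t = min(1, 0.050) = 0.050.
Check: 1.000 ⊙ 0.050 = max(0, 0.050) = 0.050 ≤ 0.050.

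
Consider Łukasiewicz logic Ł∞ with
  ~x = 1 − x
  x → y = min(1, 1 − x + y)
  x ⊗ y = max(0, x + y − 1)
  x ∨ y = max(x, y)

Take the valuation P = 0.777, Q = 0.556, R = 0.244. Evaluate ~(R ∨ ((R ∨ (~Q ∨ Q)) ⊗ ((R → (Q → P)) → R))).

0.756

~Q = 1 − 0.556 = 0.444
~Q ∨ Q = max(0.444, 0.556) = 0.556
R ∨ (~Q ∨ Q) = max(0.244, 0.556) = 0.556
Q → P = min(1, 1 − 0.556 + 0.777) = min(1, 1.221) = 1.000
R → (Q → P) = min(1, 1 − 0.244 + 1.000) = min(1, 1.756) = 1.000
(R → (Q → P)) → R = min(1, 1 − 1.000 + 0.244) = min(1, 0.244) = 0.244
(R ∨ (~Q ∨ Q)) ⊗ ((R → (Q → P)) → R) = max(0, 0.556 + 0.244 − 1) = max(0, -0.200) = 0.000
R ∨ ((R ∨ (~Q ∨ Q)) ⊗ ((R → (Q → P)) → R)) = max(0.244, 0.000) = 0.244
~(R ∨ ((R ∨ (~Q ∨ Q)) ⊗ ((R → (Q → P)) → R))) = 1 − 0.244 = 0.756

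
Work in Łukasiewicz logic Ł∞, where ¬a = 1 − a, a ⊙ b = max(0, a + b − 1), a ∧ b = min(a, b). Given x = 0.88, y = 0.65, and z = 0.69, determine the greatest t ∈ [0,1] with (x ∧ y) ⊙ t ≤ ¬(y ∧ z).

0.70

x ∧ y = min(0.88, 0.65) = 0.65
So the left factor is x ∧ y = 0.65.
y ∧ z = min(0.65, 0.69) = 0.65
¬(y ∧ z) = 1 − 0.65 = 0.35
So the right-hand bound is ¬(y ∧ z) = 0.35.
The residuum of the Łukasiewicz t-norm gives the supremum: min(1, 1 − 0.65 + 0.35).
1 − 0.65 + 0.35 = 0.70, so t = min(1, 0.70) = 0.70.
Check: 0.65 ⊙ 0.70 = max(0, 0.35) = 0.35 ≤ 0.35.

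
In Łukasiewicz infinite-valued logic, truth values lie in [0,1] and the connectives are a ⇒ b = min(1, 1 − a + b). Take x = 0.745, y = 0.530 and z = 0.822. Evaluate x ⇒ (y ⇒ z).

1.000

y ⇒ z = min(1, 1 − 0.530 + 0.822) = min(1, 1.292) = 1.000
x ⇒ (y ⇒ z) = min(1, 1 − 0.745 + 1.000) = min(1, 1.255) = 1.000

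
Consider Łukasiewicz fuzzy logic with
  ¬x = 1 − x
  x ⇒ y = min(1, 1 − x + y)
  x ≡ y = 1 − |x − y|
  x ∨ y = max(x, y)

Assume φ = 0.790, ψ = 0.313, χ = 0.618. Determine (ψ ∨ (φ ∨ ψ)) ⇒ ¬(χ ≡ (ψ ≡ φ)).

0.305

φ ∨ ψ = max(0.790, 0.313) = 0.790
ψ ∨ (φ ∨ ψ) = max(0.313, 0.790) = 0.790
ψ ≡ φ = 1 − |0.313 − 0.790| = 1 − 0.477 = 0.523
χ ≡ (ψ ≡ φ) = 1 − |0.618 − 0.523| = 1 − 0.095 = 0.905
¬(χ ≡ (ψ ≡ φ)) = 1 − 0.905 = 0.095
(ψ ∨ (φ ∨ ψ)) ⇒ ¬(χ ≡ (ψ ≡ φ)) = min(1, 1 − 0.790 + 0.095) = min(1, 0.305) = 0.305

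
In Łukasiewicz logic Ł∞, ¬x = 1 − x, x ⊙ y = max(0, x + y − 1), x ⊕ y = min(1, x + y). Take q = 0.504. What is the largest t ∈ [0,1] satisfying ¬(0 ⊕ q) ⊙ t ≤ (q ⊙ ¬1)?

0 ⊕ q = min(1, 0.000 + 0.504) = min(1, 0.504) = 0.504
¬(0 ⊕ q) = 1 − 0.504 = 0.496
So the left factor is ¬(0 ⊕ q) = 0.496.
¬1 = 1 − 1.000 = 0.000
q ⊙ ¬1 = max(0, 0.504 + 0.000 − 1) = max(0, -0.496) = 0.000
So the right-hand bound is q ⊙ ¬1 = 0.000.
The residuum of the Łukasiewicz t-norm gives the supremum: min(1, 1 − 0.496 + 0.000).
1 − 0.496 + 0.000 = 0.504, so t = min(1, 0.504) = 0.504.
Check: 0.496 ⊙ 0.504 = max(0, 0.000) = 0.000 ≤ 0.000.

0.504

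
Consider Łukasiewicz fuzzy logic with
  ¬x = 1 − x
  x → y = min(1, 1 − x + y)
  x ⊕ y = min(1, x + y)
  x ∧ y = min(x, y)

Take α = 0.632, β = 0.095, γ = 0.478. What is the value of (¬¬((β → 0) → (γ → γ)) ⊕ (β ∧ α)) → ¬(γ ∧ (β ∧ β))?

0.905

β → 0 = min(1, 1 − 0.095 + 0.000) = min(1, 0.905) = 0.905
γ → γ = min(1, 1 − 0.478 + 0.478) = min(1, 1.000) = 1.000
(β → 0) → (γ → γ) = min(1, 1 − 0.905 + 1.000) = min(1, 1.095) = 1.000
¬((β → 0) → (γ → γ)) = 1 − 1.000 = 0.000
¬¬((β → 0) → (γ → γ)) = 1 − 0.000 = 1.000
β ∧ α = min(0.095, 0.632) = 0.095
¬¬((β → 0) → (γ → γ)) ⊕ (β ∧ α) = min(1, 1.000 + 0.095) = min(1, 1.095) = 1.000
β ∧ β = min(0.095, 0.095) = 0.095
γ ∧ (β ∧ β) = min(0.478, 0.095) = 0.095
¬(γ ∧ (β ∧ β)) = 1 − 0.095 = 0.905
(¬¬((β → 0) → (γ → γ)) ⊕ (β ∧ α)) → ¬(γ ∧ (β ∧ β)) = min(1, 1 − 1.000 + 0.905) = min(1, 0.905) = 0.905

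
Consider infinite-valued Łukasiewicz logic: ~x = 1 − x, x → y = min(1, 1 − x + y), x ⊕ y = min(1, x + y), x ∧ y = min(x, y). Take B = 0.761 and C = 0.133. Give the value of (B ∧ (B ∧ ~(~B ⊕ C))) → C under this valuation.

0.505

~B = 1 − 0.761 = 0.239
~B ⊕ C = min(1, 0.239 + 0.133) = min(1, 0.372) = 0.372
~(~B ⊕ C) = 1 − 0.372 = 0.628
B ∧ ~(~B ⊕ C) = min(0.761, 0.628) = 0.628
B ∧ (B ∧ ~(~B ⊕ C)) = min(0.761, 0.628) = 0.628
(B ∧ (B ∧ ~(~B ⊕ C))) → C = min(1, 1 − 0.628 + 0.133) = min(1, 0.505) = 0.505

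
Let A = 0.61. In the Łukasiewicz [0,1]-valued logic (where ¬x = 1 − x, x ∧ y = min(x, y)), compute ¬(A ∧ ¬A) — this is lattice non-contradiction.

0.61

¬A = 1 − 0.61 = 0.39
A ∧ ¬A = min(0.61, 0.39) = 0.39
¬(A ∧ ¬A) = 1 − 0.39 = 0.61
(The value 0.61 < 1 shows this instance is not satisfied; not a Ł∞-tautology — its value is 1 − min(a, 1−a).)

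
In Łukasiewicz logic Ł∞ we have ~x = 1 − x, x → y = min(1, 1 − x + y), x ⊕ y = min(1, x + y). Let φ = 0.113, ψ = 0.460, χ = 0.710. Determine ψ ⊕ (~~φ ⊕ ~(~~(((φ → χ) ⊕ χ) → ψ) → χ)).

~φ = 1 − 0.113 = 0.887
~~φ = 1 − 0.887 = 0.113
φ → χ = min(1, 1 − 0.113 + 0.710) = min(1, 1.597) = 1.000
(φ → χ) ⊕ χ = min(1, 1.000 + 0.710) = min(1, 1.710) = 1.000
((φ → χ) ⊕ χ) → ψ = min(1, 1 − 1.000 + 0.460) = min(1, 0.460) = 0.460
~(((φ → χ) ⊕ χ) → ψ) = 1 − 0.460 = 0.540
~~(((φ → χ) ⊕ χ) → ψ) = 1 − 0.540 = 0.460
~~(((φ → χ) ⊕ χ) → ψ) → χ = min(1, 1 − 0.460 + 0.710) = min(1, 1.250) = 1.000
~(~~(((φ → χ) ⊕ χ) → ψ) → χ) = 1 − 1.000 = 0.000
~~φ ⊕ ~(~~(((φ → χ) ⊕ χ) → ψ) → χ) = min(1, 0.113 + 0.000) = min(1, 0.113) = 0.113
ψ ⊕ (~~φ ⊕ ~(~~(((φ → χ) ⊕ χ) → ψ) → χ)) = min(1, 0.460 + 0.113) = min(1, 0.573) = 0.573

0.573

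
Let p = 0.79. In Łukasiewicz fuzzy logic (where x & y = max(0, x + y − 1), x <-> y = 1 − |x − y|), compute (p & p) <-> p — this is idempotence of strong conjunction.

p & p = max(0, 0.79 + 0.79 − 1) = max(0, 0.58) = 0.58
(p & p) <-> p = 1 − |0.58 − 0.79| = 1 − 0.21 = 0.79
(The value 0.79 < 1 shows this instance is not satisfied; fails in Ł∞ since a ⊗ a = max(0, 2a−1) ≠ a in general.)

0.79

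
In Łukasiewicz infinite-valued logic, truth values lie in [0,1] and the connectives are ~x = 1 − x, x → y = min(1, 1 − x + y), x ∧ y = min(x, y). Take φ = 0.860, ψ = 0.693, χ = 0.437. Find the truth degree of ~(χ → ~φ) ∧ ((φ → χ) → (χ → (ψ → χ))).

0.297

~φ = 1 − 0.860 = 0.140
χ → ~φ = min(1, 1 − 0.437 + 0.140) = min(1, 0.703) = 0.703
~(χ → ~φ) = 1 − 0.703 = 0.297
φ → χ = min(1, 1 − 0.860 + 0.437) = min(1, 0.577) = 0.577
ψ → χ = min(1, 1 − 0.693 + 0.437) = min(1, 0.744) = 0.744
χ → (ψ → χ) = min(1, 1 − 0.437 + 0.744) = min(1, 1.307) = 1.000
(φ → χ) → (χ → (ψ → χ)) = min(1, 1 − 0.577 + 1.000) = min(1, 1.423) = 1.000
~(χ → ~φ) ∧ ((φ → χ) → (χ → (ψ → χ))) = min(0.297, 1.000) = 0.297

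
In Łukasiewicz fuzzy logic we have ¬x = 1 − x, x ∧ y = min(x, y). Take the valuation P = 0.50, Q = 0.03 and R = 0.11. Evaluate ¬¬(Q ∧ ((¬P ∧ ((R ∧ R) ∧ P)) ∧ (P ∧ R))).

¬P = 1 − 0.50 = 0.50
R ∧ R = min(0.11, 0.11) = 0.11
(R ∧ R) ∧ P = min(0.11, 0.50) = 0.11
¬P ∧ ((R ∧ R) ∧ P) = min(0.50, 0.11) = 0.11
P ∧ R = min(0.50, 0.11) = 0.11
(¬P ∧ ((R ∧ R) ∧ P)) ∧ (P ∧ R) = min(0.11, 0.11) = 0.11
Q ∧ ((¬P ∧ ((R ∧ R) ∧ P)) ∧ (P ∧ R)) = min(0.03, 0.11) = 0.03
¬(Q ∧ ((¬P ∧ ((R ∧ R) ∧ P)) ∧ (P ∧ R))) = 1 − 0.03 = 0.97
¬¬(Q ∧ ((¬P ∧ ((R ∧ R) ∧ P)) ∧ (P ∧ R))) = 1 − 0.97 = 0.03

0.03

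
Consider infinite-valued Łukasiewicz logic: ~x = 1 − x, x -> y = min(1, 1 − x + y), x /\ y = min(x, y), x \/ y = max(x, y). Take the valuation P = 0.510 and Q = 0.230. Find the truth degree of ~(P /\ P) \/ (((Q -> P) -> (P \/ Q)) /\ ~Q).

P /\ P = min(0.510, 0.510) = 0.510
~(P /\ P) = 1 − 0.510 = 0.490
Q -> P = min(1, 1 − 0.230 + 0.510) = min(1, 1.280) = 1.000
P \/ Q = max(0.510, 0.230) = 0.510
(Q -> P) -> (P \/ Q) = min(1, 1 − 1.000 + 0.510) = min(1, 0.510) = 0.510
~Q = 1 − 0.230 = 0.770
((Q -> P) -> (P \/ Q)) /\ ~Q = min(0.510, 0.770) = 0.510
~(P /\ P) \/ (((Q -> P) -> (P \/ Q)) /\ ~Q) = max(0.490, 0.510) = 0.510

0.510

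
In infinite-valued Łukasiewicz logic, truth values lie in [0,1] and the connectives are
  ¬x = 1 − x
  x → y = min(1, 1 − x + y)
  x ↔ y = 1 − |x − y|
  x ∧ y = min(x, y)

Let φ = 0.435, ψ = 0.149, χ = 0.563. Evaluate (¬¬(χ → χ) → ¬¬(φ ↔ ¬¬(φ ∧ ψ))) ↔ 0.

0.286

χ → χ = min(1, 1 − 0.563 + 0.563) = min(1, 1.000) = 1.000
¬(χ → χ) = 1 − 1.000 = 0.000
¬¬(χ → χ) = 1 − 0.000 = 1.000
φ ∧ ψ = min(0.435, 0.149) = 0.149
¬(φ ∧ ψ) = 1 − 0.149 = 0.851
¬¬(φ ∧ ψ) = 1 − 0.851 = 0.149
φ ↔ ¬¬(φ ∧ ψ) = 1 − |0.435 − 0.149| = 1 − 0.286 = 0.714
¬(φ ↔ ¬¬(φ ∧ ψ)) = 1 − 0.714 = 0.286
¬¬(φ ↔ ¬¬(φ ∧ ψ)) = 1 − 0.286 = 0.714
¬¬(χ → χ) → ¬¬(φ ↔ ¬¬(φ ∧ ψ)) = min(1, 1 − 1.000 + 0.714) = min(1, 0.714) = 0.714
(¬¬(χ → χ) → ¬¬(φ ↔ ¬¬(φ ∧ ψ))) ↔ 0 = 1 − |0.714 − 0.000| = 1 − 0.714 = 0.286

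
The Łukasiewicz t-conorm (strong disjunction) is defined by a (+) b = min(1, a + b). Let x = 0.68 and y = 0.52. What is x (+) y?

1.00

x (+) y = min(1, 0.68 + 0.52) = min(1, 1.20) = 1.00
For comparison, the Gödel t-conorm max(a, b) would give 0.68.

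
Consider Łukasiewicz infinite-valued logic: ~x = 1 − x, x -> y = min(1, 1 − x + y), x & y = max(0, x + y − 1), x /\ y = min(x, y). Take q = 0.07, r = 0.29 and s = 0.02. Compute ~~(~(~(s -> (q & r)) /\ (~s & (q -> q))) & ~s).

q & r = max(0, 0.07 + 0.29 − 1) = max(0, -0.64) = 0.00
s -> (q & r) = min(1, 1 − 0.02 + 0.00) = min(1, 0.98) = 0.98
~(s -> (q & r)) = 1 − 0.98 = 0.02
~s = 1 − 0.02 = 0.98
q -> q = min(1, 1 − 0.07 + 0.07) = min(1, 1.00) = 1.00
~s & (q -> q) = max(0, 0.98 + 1.00 − 1) = max(0, 0.98) = 0.98
~(s -> (q & r)) /\ (~s & (q -> q)) = min(0.02, 0.98) = 0.02
~(~(s -> (q & r)) /\ (~s & (q -> q))) = 1 − 0.02 = 0.98
~(~(s -> (q & r)) /\ (~s & (q -> q))) & ~s = max(0, 0.98 + 0.98 − 1) = max(0, 0.96) = 0.96
~(~(~(s -> (q & r)) /\ (~s & (q -> q))) & ~s) = 1 − 0.96 = 0.04
~~(~(~(s -> (q & r)) /\ (~s & (q -> q))) & ~s) = 1 − 0.04 = 0.96

0.96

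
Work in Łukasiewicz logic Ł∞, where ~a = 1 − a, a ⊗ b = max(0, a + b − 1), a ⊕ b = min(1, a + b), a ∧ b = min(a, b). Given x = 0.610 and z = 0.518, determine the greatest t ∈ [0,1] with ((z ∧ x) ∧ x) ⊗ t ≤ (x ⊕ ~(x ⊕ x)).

z ∧ x = min(0.518, 0.610) = 0.518
(z ∧ x) ∧ x = min(0.518, 0.610) = 0.518
So the left factor is (z ∧ x) ∧ x = 0.518.
x ⊕ x = min(1, 0.610 + 0.610) = min(1, 1.220) = 1.000
~(x ⊕ x) = 1 − 1.000 = 0.000
x ⊕ ~(x ⊕ x) = min(1, 0.610 + 0.000) = min(1, 0.610) = 0.610
So the right-hand bound is x ⊕ ~(x ⊕ x) = 0.610.
The residuum of the Łukasiewicz t-norm gives the supremum: min(1, 1 − 0.518 + 0.610).
1 − 0.518 + 0.610 = 1.092, so t = min(1, 1.092) = 1.000.
Check: 0.518 ⊗ 1.000 = max(0, 0.518) = 0.518 ≤ 0.610.

1.000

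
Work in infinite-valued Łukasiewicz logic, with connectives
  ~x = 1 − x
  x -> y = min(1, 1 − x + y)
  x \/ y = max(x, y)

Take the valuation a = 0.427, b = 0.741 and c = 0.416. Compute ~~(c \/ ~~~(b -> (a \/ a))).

0.416

a \/ a = max(0.427, 0.427) = 0.427
b -> (a \/ a) = min(1, 1 − 0.741 + 0.427) = min(1, 0.686) = 0.686
~(b -> (a \/ a)) = 1 − 0.686 = 0.314
~~(b -> (a \/ a)) = 1 − 0.314 = 0.686
~~~(b -> (a \/ a)) = 1 − 0.686 = 0.314
c \/ ~~~(b -> (a \/ a)) = max(0.416, 0.314) = 0.416
~(c \/ ~~~(b -> (a \/ a))) = 1 − 0.416 = 0.584
~~(c \/ ~~~(b -> (a \/ a))) = 1 − 0.584 = 0.416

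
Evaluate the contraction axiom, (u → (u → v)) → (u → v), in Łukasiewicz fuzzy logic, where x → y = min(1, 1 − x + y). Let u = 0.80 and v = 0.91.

u → v = min(1, 1 − 0.80 + 0.91) = min(1, 1.11) = 1.00
u → (u → v) = min(1, 1 − 0.80 + 1.00) = min(1, 1.20) = 1.00
(u → (u → v)) → (u → v) = min(1, 1 − 1.00 + 1.00) = min(1, 1.00) = 1.00

1.00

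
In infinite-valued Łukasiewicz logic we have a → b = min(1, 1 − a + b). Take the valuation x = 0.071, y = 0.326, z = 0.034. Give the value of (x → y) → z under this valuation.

0.034

x → y = min(1, 1 − 0.071 + 0.326) = min(1, 1.255) = 1.000
(x → y) → z = min(1, 1 − 1.000 + 0.034) = min(1, 0.034) = 0.034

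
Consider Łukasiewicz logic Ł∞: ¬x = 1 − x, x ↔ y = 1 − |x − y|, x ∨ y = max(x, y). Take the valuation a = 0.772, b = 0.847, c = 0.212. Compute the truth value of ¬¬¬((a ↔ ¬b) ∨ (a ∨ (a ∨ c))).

¬b = 1 − 0.847 = 0.153
a ↔ ¬b = 1 − |0.772 − 0.153| = 1 − 0.619 = 0.381
a ∨ c = max(0.772, 0.212) = 0.772
a ∨ (a ∨ c) = max(0.772, 0.772) = 0.772
(a ↔ ¬b) ∨ (a ∨ (a ∨ c)) = max(0.381, 0.772) = 0.772
¬((a ↔ ¬b) ∨ (a ∨ (a ∨ c))) = 1 − 0.772 = 0.228
¬¬((a ↔ ¬b) ∨ (a ∨ (a ∨ c))) = 1 − 0.228 = 0.772
¬¬¬((a ↔ ¬b) ∨ (a ∨ (a ∨ c))) = 1 − 0.772 = 0.228

0.228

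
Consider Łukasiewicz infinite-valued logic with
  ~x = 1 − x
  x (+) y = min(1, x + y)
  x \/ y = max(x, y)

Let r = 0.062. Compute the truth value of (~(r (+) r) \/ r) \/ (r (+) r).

0.876

r (+) r = min(1, 0.062 + 0.062) = min(1, 0.124) = 0.124
~(r (+) r) = 1 − 0.124 = 0.876
~(r (+) r) \/ r = max(0.876, 0.062) = 0.876
(~(r (+) r) \/ r) \/ (r (+) r) = max(0.876, 0.124) = 0.876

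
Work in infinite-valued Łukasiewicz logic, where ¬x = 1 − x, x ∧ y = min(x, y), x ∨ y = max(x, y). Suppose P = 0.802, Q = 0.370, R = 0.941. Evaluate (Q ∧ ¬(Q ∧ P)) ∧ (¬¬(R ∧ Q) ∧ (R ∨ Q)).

0.370

Q ∧ P = min(0.370, 0.802) = 0.370
¬(Q ∧ P) = 1 − 0.370 = 0.630
Q ∧ ¬(Q ∧ P) = min(0.370, 0.630) = 0.370
R ∧ Q = min(0.941, 0.370) = 0.370
¬(R ∧ Q) = 1 − 0.370 = 0.630
¬¬(R ∧ Q) = 1 − 0.630 = 0.370
R ∨ Q = max(0.941, 0.370) = 0.941
¬¬(R ∧ Q) ∧ (R ∨ Q) = min(0.370, 0.941) = 0.370
(Q ∧ ¬(Q ∧ P)) ∧ (¬¬(R ∧ Q) ∧ (R ∨ Q)) = min(0.370, 0.370) = 0.370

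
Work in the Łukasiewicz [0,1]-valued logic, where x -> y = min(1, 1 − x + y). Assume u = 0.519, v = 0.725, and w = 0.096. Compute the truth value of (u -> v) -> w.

u -> v = min(1, 1 − 0.519 + 0.725) = min(1, 1.206) = 1.000
(u -> v) -> w = min(1, 1 − 1.000 + 0.096) = min(1, 0.096) = 0.096

0.096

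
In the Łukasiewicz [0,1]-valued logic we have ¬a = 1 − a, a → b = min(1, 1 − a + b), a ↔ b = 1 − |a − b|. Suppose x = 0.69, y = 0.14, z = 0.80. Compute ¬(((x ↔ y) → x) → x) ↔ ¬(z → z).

0.69

x ↔ y = 1 − |0.69 − 0.14| = 1 − 0.55 = 0.45
(x ↔ y) → x = min(1, 1 − 0.45 + 0.69) = min(1, 1.24) = 1.00
((x ↔ y) → x) → x = min(1, 1 − 1.00 + 0.69) = min(1, 0.69) = 0.69
¬(((x ↔ y) → x) → x) = 1 − 0.69 = 0.31
z → z = min(1, 1 − 0.80 + 0.80) = min(1, 1.00) = 1.00
¬(z → z) = 1 − 1.00 = 0.00
¬(((x ↔ y) → x) → x) ↔ ¬(z → z) = 1 − |0.31 − 0.00| = 1 − 0.31 = 0.69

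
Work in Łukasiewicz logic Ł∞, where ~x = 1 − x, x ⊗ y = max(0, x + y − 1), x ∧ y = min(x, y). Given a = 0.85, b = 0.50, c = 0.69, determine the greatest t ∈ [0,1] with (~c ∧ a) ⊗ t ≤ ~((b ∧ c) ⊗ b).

1.00

~c = 1 − 0.69 = 0.31
~c ∧ a = min(0.31, 0.85) = 0.31
So the left factor is ~c ∧ a = 0.31.
b ∧ c = min(0.50, 0.69) = 0.50
(b ∧ c) ⊗ b = max(0, 0.50 + 0.50 − 1) = max(0, 0.00) = 0.00
~((b ∧ c) ⊗ b) = 1 − 0.00 = 1.00
So the right-hand bound is ~((b ∧ c) ⊗ b) = 1.00.
The residuum of the Łukasiewicz t-norm gives the supremum: min(1, 1 − 0.31 + 1.00).
1 − 0.31 + 1.00 = 1.69, so t = min(1, 1.69) = 1.00.
Check: 0.31 ⊗ 1.00 = max(0, 0.31) = 0.31 ≤ 1.00.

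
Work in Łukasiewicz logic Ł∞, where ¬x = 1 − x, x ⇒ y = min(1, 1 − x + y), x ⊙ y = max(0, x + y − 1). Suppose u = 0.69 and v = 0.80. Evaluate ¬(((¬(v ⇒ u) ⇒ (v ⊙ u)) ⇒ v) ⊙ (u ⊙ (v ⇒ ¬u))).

v ⇒ u = min(1, 1 − 0.80 + 0.69) = min(1, 0.89) = 0.89
¬(v ⇒ u) = 1 − 0.89 = 0.11
v ⊙ u = max(0, 0.80 + 0.69 − 1) = max(0, 0.49) = 0.49
¬(v ⇒ u) ⇒ (v ⊙ u) = min(1, 1 − 0.11 + 0.49) = min(1, 1.38) = 1.00
(¬(v ⇒ u) ⇒ (v ⊙ u)) ⇒ v = min(1, 1 − 1.00 + 0.80) = min(1, 0.80) = 0.80
¬u = 1 − 0.69 = 0.31
v ⇒ ¬u = min(1, 1 − 0.80 + 0.31) = min(1, 0.51) = 0.51
u ⊙ (v ⇒ ¬u) = max(0, 0.69 + 0.51 − 1) = max(0, 0.20) = 0.20
((¬(v ⇒ u) ⇒ (v ⊙ u)) ⇒ v) ⊙ (u ⊙ (v ⇒ ¬u)) = max(0, 0.80 + 0.20 − 1) = max(0, 0.00) = 0.00
¬(((¬(v ⇒ u) ⇒ (v ⊙ u)) ⇒ v) ⊙ (u ⊙ (v ⇒ ¬u))) = 1 − 0.00 = 1.00

1.00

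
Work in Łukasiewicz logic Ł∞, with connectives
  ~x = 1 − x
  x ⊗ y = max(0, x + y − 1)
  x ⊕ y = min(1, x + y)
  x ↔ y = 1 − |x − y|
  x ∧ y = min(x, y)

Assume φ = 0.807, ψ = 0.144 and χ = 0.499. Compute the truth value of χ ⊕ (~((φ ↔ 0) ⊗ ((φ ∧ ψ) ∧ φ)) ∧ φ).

1.000

φ ↔ 0 = 1 − |0.807 − 0.000| = 1 − 0.807 = 0.193
φ ∧ ψ = min(0.807, 0.144) = 0.144
(φ ∧ ψ) ∧ φ = min(0.144, 0.807) = 0.144
(φ ↔ 0) ⊗ ((φ ∧ ψ) ∧ φ) = max(0, 0.193 + 0.144 − 1) = max(0, -0.663) = 0.000
~((φ ↔ 0) ⊗ ((φ ∧ ψ) ∧ φ)) = 1 − 0.000 = 1.000
~((φ ↔ 0) ⊗ ((φ ∧ ψ) ∧ φ)) ∧ φ = min(1.000, 0.807) = 0.807
χ ⊕ (~((φ ↔ 0) ⊗ ((φ ∧ ψ) ∧ φ)) ∧ φ) = min(1, 0.499 + 0.807) = min(1, 1.306) = 1.000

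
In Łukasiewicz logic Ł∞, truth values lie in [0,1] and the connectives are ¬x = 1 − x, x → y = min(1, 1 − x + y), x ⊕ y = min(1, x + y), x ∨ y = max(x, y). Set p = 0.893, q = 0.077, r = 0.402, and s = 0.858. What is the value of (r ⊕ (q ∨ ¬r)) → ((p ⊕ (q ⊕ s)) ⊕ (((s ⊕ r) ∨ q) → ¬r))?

1.000

¬r = 1 − 0.402 = 0.598
q ∨ ¬r = max(0.077, 0.598) = 0.598
r ⊕ (q ∨ ¬r) = min(1, 0.402 + 0.598) = min(1, 1.000) = 1.000
q ⊕ s = min(1, 0.077 + 0.858) = min(1, 0.935) = 0.935
p ⊕ (q ⊕ s) = min(1, 0.893 + 0.935) = min(1, 1.828) = 1.000
s ⊕ r = min(1, 0.858 + 0.402) = min(1, 1.260) = 1.000
(s ⊕ r) ∨ q = max(1.000, 0.077) = 1.000
((s ⊕ r) ∨ q) → ¬r = min(1, 1 − 1.000 + 0.598) = min(1, 0.598) = 0.598
(p ⊕ (q ⊕ s)) ⊕ (((s ⊕ r) ∨ q) → ¬r) = min(1, 1.000 + 0.598) = min(1, 1.598) = 1.000
(r ⊕ (q ∨ ¬r)) → ((p ⊕ (q ⊕ s)) ⊕ (((s ⊕ r) ∨ q) → ¬r)) = min(1, 1 − 1.000 + 1.000) = min(1, 1.000) = 1.000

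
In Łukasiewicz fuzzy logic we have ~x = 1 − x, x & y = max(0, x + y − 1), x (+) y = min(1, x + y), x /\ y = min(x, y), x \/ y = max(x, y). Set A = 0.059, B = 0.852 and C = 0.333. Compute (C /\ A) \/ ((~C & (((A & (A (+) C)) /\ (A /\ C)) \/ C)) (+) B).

C /\ A = min(0.333, 0.059) = 0.059
~C = 1 − 0.333 = 0.667
A (+) C = min(1, 0.059 + 0.333) = min(1, 0.392) = 0.392
A & (A (+) C) = max(0, 0.059 + 0.392 − 1) = max(0, -0.549) = 0.000
A /\ C = min(0.059, 0.333) = 0.059
(A & (A (+) C)) /\ (A /\ C) = min(0.000, 0.059) = 0.000
((A & (A (+) C)) /\ (A /\ C)) \/ C = max(0.000, 0.333) = 0.333
~C & (((A & (A (+) C)) /\ (A /\ C)) \/ C) = max(0, 0.667 + 0.333 − 1) = max(0, 0.000) = 0.000
(~C & (((A & (A (+) C)) /\ (A /\ C)) \/ C)) (+) B = min(1, 0.000 + 0.852) = min(1, 0.852) = 0.852
(C /\ A) \/ ((~C & (((A & (A (+) C)) /\ (A /\ C)) \/ C)) (+) B) = max(0.059, 0.852) = 0.852

0.852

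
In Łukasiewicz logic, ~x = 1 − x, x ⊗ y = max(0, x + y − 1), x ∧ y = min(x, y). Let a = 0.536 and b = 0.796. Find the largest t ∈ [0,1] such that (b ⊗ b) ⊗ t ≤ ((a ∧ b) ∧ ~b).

0.612

b ⊗ b = max(0, 0.796 + 0.796 − 1) = max(0, 0.592) = 0.592
So the left factor is b ⊗ b = 0.592.
a ∧ b = min(0.536, 0.796) = 0.536
~b = 1 − 0.796 = 0.204
(a ∧ b) ∧ ~b = min(0.536, 0.204) = 0.204
So the right-hand bound is (a ∧ b) ∧ ~b = 0.204.
The residuum of the Łukasiewicz t-norm gives the supremum: min(1, 1 − 0.592 + 0.204).
1 − 0.592 + 0.204 = 0.612, so t = min(1, 0.612) = 0.612.
Check: 0.592 ⊗ 0.612 = max(0, 0.204) = 0.204 ≤ 0.204.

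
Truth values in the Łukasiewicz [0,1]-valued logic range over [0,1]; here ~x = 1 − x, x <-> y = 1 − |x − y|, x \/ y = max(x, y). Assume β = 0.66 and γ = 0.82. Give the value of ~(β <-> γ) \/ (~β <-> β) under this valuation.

0.68

β <-> γ = 1 − |0.66 − 0.82| = 1 − 0.16 = 0.84
~(β <-> γ) = 1 − 0.84 = 0.16
~β = 1 − 0.66 = 0.34
~β <-> β = 1 − |0.34 − 0.66| = 1 − 0.32 = 0.68
~(β <-> γ) \/ (~β <-> β) = max(0.16, 0.68) = 0.68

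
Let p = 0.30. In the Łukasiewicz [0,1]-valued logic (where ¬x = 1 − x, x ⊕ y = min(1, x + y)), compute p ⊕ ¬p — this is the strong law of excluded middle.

1.00

¬p = 1 − 0.30 = 0.70
p ⊕ ¬p = min(1, 0.30 + 0.70) = min(1, 1.00) = 1.00
(As expected: always 1 in Ł∞ since a ⊕ (1−a) = 1.)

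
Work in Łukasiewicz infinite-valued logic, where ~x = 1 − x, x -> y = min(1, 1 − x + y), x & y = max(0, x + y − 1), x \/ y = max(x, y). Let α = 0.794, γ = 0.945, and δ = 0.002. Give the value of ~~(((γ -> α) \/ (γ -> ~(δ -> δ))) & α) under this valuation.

0.643

γ -> α = min(1, 1 − 0.945 + 0.794) = min(1, 0.849) = 0.849
δ -> δ = min(1, 1 − 0.002 + 0.002) = min(1, 1.000) = 1.000
~(δ -> δ) = 1 − 1.000 = 0.000
γ -> ~(δ -> δ) = min(1, 1 − 0.945 + 0.000) = min(1, 0.055) = 0.055
(γ -> α) \/ (γ -> ~(δ -> δ)) = max(0.849, 0.055) = 0.849
((γ -> α) \/ (γ -> ~(δ -> δ))) & α = max(0, 0.849 + 0.794 − 1) = max(0, 0.643) = 0.643
~(((γ -> α) \/ (γ -> ~(δ -> δ))) & α) = 1 − 0.643 = 0.357
~~(((γ -> α) \/ (γ -> ~(δ -> δ))) & α) = 1 − 0.357 = 0.643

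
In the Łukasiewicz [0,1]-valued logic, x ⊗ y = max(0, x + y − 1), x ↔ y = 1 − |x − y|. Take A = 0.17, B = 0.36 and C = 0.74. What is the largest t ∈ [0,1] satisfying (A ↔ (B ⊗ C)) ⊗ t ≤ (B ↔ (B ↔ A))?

0.62

B ⊗ C = max(0, 0.36 + 0.74 − 1) = max(0, 0.10) = 0.10
A ↔ (B ⊗ C) = 1 − |0.17 − 0.10| = 1 − 0.07 = 0.93
So the left factor is A ↔ (B ⊗ C) = 0.93.
B ↔ A = 1 − |0.36 − 0.17| = 1 − 0.19 = 0.81
B ↔ (B ↔ A) = 1 − |0.36 − 0.81| = 1 − 0.45 = 0.55
So the right-hand bound is B ↔ (B ↔ A) = 0.55.
The residuum of the Łukasiewicz t-norm gives the supremum: min(1, 1 − 0.93 + 0.55).
1 − 0.93 + 0.55 = 0.62, so t = min(1, 0.62) = 0.62.
Check: 0.93 ⊗ 0.62 = max(0, 0.55) = 0.55 ≤ 0.55.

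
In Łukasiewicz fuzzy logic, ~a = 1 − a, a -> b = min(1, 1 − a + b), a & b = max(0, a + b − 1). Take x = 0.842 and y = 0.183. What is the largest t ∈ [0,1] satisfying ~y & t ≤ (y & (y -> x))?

~y = 1 − 0.183 = 0.817
So the left factor is ~y = 0.817.
y -> x = min(1, 1 − 0.183 + 0.842) = min(1, 1.659) = 1.000
y & (y -> x) = max(0, 0.183 + 1.000 − 1) = max(0, 0.183) = 0.183
So the right-hand bound is y & (y -> x) = 0.183.
The residuum of the Łukasiewicz t-norm gives the supremum: min(1, 1 − 0.817 + 0.183).
1 − 0.817 + 0.183 = 0.366, so t = min(1, 0.366) = 0.366.
Check: 0.817 & 0.366 = max(0, 0.183) = 0.183 ≤ 0.183.

0.366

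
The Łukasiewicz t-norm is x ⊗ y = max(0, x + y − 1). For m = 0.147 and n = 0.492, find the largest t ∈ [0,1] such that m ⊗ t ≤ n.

The residuum of the Łukasiewicz t-norm gives the supremum: min(1, 1 − 0.147 + 0.492).
1 − 0.147 + 0.492 = 1.345, so t = min(1, 1.345) = 1.000.
Check: 0.147 ⊗ 1.000 = max(0, 0.147) = 0.147 ≤ 0.492.

1.000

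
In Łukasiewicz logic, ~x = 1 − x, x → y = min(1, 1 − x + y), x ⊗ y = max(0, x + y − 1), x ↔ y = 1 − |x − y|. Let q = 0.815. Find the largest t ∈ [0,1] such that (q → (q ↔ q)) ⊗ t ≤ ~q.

q ↔ q = 1 − |0.815 − 0.815| = 1 − 0.000 = 1.000
q → (q ↔ q) = min(1, 1 − 0.815 + 1.000) = min(1, 1.185) = 1.000
So the left factor is q → (q ↔ q) = 1.000.
~q = 1 − 0.815 = 0.185
So the right-hand bound is ~q = 0.185.
The residuum of the Łukasiewicz t-norm gives the supremum: min(1, 1 − 1.000 + 0.185).
1 − 1.000 + 0.185 = 0.185, so t = min(1, 0.185) = 0.185.
Check: 1.000 ⊗ 0.185 = max(0, 0.185) = 0.185 ≤ 0.185.

0.185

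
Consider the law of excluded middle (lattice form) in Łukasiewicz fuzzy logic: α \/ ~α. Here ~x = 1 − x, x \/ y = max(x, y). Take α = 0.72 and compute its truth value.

~α = 1 − 0.72 = 0.28
α \/ ~α = max(0.72, 0.28) = 0.72
(The value 0.72 < 1 shows this instance is not satisfied; not a Ł∞-tautology — its value is max(a, 1−a).)

0.72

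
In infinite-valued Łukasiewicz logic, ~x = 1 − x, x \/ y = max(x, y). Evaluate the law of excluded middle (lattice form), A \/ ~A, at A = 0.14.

~A = 1 − 0.14 = 0.86
A \/ ~A = max(0.14, 0.86) = 0.86
(The value 0.86 < 1 shows this instance is not satisfied; not a Ł∞-tautology — its value is max(a, 1−a).)

0.86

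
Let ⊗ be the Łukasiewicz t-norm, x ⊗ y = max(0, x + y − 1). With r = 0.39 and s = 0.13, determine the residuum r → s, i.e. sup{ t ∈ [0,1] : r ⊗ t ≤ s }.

The residuum of the Łukasiewicz t-norm gives the supremum: min(1, 1 − 0.39 + 0.13).
1 − 0.39 + 0.13 = 0.74, so t = min(1, 0.74) = 0.74.
Check: 0.39 ⊗ 0.74 = max(0, 0.13) = 0.13 ≤ 0.13.

0.74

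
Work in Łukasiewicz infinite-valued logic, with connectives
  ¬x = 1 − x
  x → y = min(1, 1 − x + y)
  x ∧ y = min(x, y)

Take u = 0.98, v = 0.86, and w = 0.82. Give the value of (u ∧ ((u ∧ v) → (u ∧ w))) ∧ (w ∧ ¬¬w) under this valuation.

0.82

u ∧ v = min(0.98, 0.86) = 0.86
u ∧ w = min(0.98, 0.82) = 0.82
(u ∧ v) → (u ∧ w) = min(1, 1 − 0.86 + 0.82) = min(1, 0.96) = 0.96
u ∧ ((u ∧ v) → (u ∧ w)) = min(0.98, 0.96) = 0.96
¬w = 1 − 0.82 = 0.18
¬¬w = 1 − 0.18 = 0.82
w ∧ ¬¬w = min(0.82, 0.82) = 0.82
(u ∧ ((u ∧ v) → (u ∧ w))) ∧ (w ∧ ¬¬w) = min(0.96, 0.82) = 0.82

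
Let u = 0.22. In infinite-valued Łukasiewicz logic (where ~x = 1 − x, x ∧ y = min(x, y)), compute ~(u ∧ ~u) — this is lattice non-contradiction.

~u = 1 − 0.22 = 0.78
u ∧ ~u = min(0.22, 0.78) = 0.22
~(u ∧ ~u) = 1 − 0.22 = 0.78
(The value 0.78 < 1 shows this instance is not satisfied; not a Ł∞-tautology — its value is 1 − min(a, 1−a).)

0.78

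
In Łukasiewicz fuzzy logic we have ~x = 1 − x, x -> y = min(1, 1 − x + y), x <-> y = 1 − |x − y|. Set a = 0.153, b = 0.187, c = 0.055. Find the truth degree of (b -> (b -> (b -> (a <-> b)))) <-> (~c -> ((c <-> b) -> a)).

0.340

a <-> b = 1 − |0.153 − 0.187| = 1 − 0.034 = 0.966
b -> (a <-> b) = min(1, 1 − 0.187 + 0.966) = min(1, 1.779) = 1.000
b -> (b -> (a <-> b)) = min(1, 1 − 0.187 + 1.000) = min(1, 1.813) = 1.000
b -> (b -> (b -> (a <-> b))) = min(1, 1 − 0.187 + 1.000) = min(1, 1.813) = 1.000
~c = 1 − 0.055 = 0.945
c <-> b = 1 − |0.055 − 0.187| = 1 − 0.132 = 0.868
(c <-> b) -> a = min(1, 1 − 0.868 + 0.153) = min(1, 0.285) = 0.285
~c -> ((c <-> b) -> a) = min(1, 1 − 0.945 + 0.285) = min(1, 0.340) = 0.340
(b -> (b -> (b -> (a <-> b)))) <-> (~c -> ((c <-> b) -> a)) = 1 − |1.000 − 0.340| = 1 − 0.660 = 0.340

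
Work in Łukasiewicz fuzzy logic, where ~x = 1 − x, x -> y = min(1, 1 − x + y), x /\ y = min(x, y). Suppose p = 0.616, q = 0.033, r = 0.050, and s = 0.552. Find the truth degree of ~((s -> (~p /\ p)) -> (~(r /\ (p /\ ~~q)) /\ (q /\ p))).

~p = 1 − 0.616 = 0.384
~p /\ p = min(0.384, 0.616) = 0.384
s -> (~p /\ p) = min(1, 1 − 0.552 + 0.384) = min(1, 0.832) = 0.832
~q = 1 − 0.033 = 0.967
~~q = 1 − 0.967 = 0.033
p /\ ~~q = min(0.616, 0.033) = 0.033
r /\ (p /\ ~~q) = min(0.050, 0.033) = 0.033
~(r /\ (p /\ ~~q)) = 1 − 0.033 = 0.967
q /\ p = min(0.033, 0.616) = 0.033
~(r /\ (p /\ ~~q)) /\ (q /\ p) = min(0.967, 0.033) = 0.033
(s -> (~p /\ p)) -> (~(r /\ (p /\ ~~q)) /\ (q /\ p)) = min(1, 1 − 0.832 + 0.033) = min(1, 0.201) = 0.201
~((s -> (~p /\ p)) -> (~(r /\ (p /\ ~~q)) /\ (q /\ p))) = 1 − 0.201 = 0.799

0.799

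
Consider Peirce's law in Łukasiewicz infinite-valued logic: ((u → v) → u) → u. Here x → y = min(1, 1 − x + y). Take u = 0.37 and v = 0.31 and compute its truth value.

u → v = min(1, 1 − 0.37 + 0.31) = min(1, 0.94) = 0.94
(u → v) → u = min(1, 1 − 0.94 + 0.37) = min(1, 0.43) = 0.43
((u → v) → u) → u = min(1, 1 − 0.43 + 0.37) = min(1, 0.94) = 0.94
(The value 0.94 < 1 shows this instance is not satisfied; not a Ł∞-tautology in general.)

0.94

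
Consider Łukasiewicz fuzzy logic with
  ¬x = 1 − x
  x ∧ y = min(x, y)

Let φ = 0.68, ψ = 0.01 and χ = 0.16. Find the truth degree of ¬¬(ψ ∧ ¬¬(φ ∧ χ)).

φ ∧ χ = min(0.68, 0.16) = 0.16
¬(φ ∧ χ) = 1 − 0.16 = 0.84
¬¬(φ ∧ χ) = 1 − 0.84 = 0.16
ψ ∧ ¬¬(φ ∧ χ) = min(0.01, 0.16) = 0.01
¬(ψ ∧ ¬¬(φ ∧ χ)) = 1 − 0.01 = 0.99
¬¬(ψ ∧ ¬¬(φ ∧ χ)) = 1 − 0.99 = 0.01

0.01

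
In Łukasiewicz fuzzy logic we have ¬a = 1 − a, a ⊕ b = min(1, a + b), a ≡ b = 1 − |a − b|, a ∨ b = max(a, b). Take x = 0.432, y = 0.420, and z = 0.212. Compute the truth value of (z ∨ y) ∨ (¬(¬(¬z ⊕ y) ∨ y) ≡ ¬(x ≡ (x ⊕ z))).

0.632

z ∨ y = max(0.212, 0.420) = 0.420
¬z = 1 − 0.212 = 0.788
¬z ⊕ y = min(1, 0.788 + 0.420) = min(1, 1.208) = 1.000
¬(¬z ⊕ y) = 1 − 1.000 = 0.000
¬(¬z ⊕ y) ∨ y = max(0.000, 0.420) = 0.420
¬(¬(¬z ⊕ y) ∨ y) = 1 − 0.420 = 0.580
x ⊕ z = min(1, 0.432 + 0.212) = min(1, 0.644) = 0.644
x ≡ (x ⊕ z) = 1 − |0.432 − 0.644| = 1 − 0.212 = 0.788
¬(x ≡ (x ⊕ z)) = 1 − 0.788 = 0.212
¬(¬(¬z ⊕ y) ∨ y) ≡ ¬(x ≡ (x ⊕ z)) = 1 − |0.580 − 0.212| = 1 − 0.368 = 0.632
(z ∨ y) ∨ (¬(¬(¬z ⊕ y) ∨ y) ≡ ¬(x ≡ (x ⊕ z))) = max(0.420, 0.632) = 0.632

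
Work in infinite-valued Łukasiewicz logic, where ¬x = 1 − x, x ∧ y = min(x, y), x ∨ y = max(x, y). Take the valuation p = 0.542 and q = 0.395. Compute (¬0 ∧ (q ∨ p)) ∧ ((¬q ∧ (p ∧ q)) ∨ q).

¬0 = 1 − 0.000 = 1.000
q ∨ p = max(0.395, 0.542) = 0.542
¬0 ∧ (q ∨ p) = min(1.000, 0.542) = 0.542
¬q = 1 − 0.395 = 0.605
p ∧ q = min(0.542, 0.395) = 0.395
¬q ∧ (p ∧ q) = min(0.605, 0.395) = 0.395
(¬q ∧ (p ∧ q)) ∨ q = max(0.395, 0.395) = 0.395
(¬0 ∧ (q ∨ p)) ∧ ((¬q ∧ (p ∧ q)) ∨ q) = min(0.542, 0.395) = 0.395

0.395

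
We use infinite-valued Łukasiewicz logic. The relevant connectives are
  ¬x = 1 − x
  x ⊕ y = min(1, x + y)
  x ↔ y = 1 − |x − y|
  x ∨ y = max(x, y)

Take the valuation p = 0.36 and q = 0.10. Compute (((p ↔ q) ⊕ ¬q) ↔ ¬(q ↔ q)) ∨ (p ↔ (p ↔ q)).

0.62

p ↔ q = 1 − |0.36 − 0.10| = 1 − 0.26 = 0.74
¬q = 1 − 0.10 = 0.90
(p ↔ q) ⊕ ¬q = min(1, 0.74 + 0.90) = min(1, 1.64) = 1.00
q ↔ q = 1 − |0.10 − 0.10| = 1 − 0.00 = 1.00
¬(q ↔ q) = 1 − 1.00 = 0.00
((p ↔ q) ⊕ ¬q) ↔ ¬(q ↔ q) = 1 − |1.00 − 0.00| = 1 − 1.00 = 0.00
p ↔ (p ↔ q) = 1 − |0.36 − 0.74| = 1 − 0.38 = 0.62
(((p ↔ q) ⊕ ¬q) ↔ ¬(q ↔ q)) ∨ (p ↔ (p ↔ q)) = max(0.00, 0.62) = 0.62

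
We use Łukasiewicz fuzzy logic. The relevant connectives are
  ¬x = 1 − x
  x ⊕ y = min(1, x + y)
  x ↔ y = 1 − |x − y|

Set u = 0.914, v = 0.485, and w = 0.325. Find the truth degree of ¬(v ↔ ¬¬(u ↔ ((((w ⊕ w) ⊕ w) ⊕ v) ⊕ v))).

0.429

w ⊕ w = min(1, 0.325 + 0.325) = min(1, 0.650) = 0.650
(w ⊕ w) ⊕ w = min(1, 0.650 + 0.325) = min(1, 0.975) = 0.975
((w ⊕ w) ⊕ w) ⊕ v = min(1, 0.975 + 0.485) = min(1, 1.460) = 1.000
(((w ⊕ w) ⊕ w) ⊕ v) ⊕ v = min(1, 1.000 + 0.485) = min(1, 1.485) = 1.000
u ↔ ((((w ⊕ w) ⊕ w) ⊕ v) ⊕ v) = 1 − |0.914 − 1.000| = 1 − 0.086 = 0.914
¬(u ↔ ((((w ⊕ w) ⊕ w) ⊕ v) ⊕ v)) = 1 − 0.914 = 0.086
¬¬(u ↔ ((((w ⊕ w) ⊕ w) ⊕ v) ⊕ v)) = 1 − 0.086 = 0.914
v ↔ ¬¬(u ↔ ((((w ⊕ w) ⊕ w) ⊕ v) ⊕ v)) = 1 − |0.485 − 0.914| = 1 − 0.429 = 0.571
¬(v ↔ ¬¬(u ↔ ((((w ⊕ w) ⊕ w) ⊕ v) ⊕ v))) = 1 − 0.571 = 0.429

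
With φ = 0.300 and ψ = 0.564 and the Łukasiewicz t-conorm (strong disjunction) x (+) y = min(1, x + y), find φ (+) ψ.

φ (+) ψ = min(1, 0.300 + 0.564) = min(1, 0.864) = 0.864
For comparison, the Gödel t-conorm max(x, y) would give 0.564.

0.864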